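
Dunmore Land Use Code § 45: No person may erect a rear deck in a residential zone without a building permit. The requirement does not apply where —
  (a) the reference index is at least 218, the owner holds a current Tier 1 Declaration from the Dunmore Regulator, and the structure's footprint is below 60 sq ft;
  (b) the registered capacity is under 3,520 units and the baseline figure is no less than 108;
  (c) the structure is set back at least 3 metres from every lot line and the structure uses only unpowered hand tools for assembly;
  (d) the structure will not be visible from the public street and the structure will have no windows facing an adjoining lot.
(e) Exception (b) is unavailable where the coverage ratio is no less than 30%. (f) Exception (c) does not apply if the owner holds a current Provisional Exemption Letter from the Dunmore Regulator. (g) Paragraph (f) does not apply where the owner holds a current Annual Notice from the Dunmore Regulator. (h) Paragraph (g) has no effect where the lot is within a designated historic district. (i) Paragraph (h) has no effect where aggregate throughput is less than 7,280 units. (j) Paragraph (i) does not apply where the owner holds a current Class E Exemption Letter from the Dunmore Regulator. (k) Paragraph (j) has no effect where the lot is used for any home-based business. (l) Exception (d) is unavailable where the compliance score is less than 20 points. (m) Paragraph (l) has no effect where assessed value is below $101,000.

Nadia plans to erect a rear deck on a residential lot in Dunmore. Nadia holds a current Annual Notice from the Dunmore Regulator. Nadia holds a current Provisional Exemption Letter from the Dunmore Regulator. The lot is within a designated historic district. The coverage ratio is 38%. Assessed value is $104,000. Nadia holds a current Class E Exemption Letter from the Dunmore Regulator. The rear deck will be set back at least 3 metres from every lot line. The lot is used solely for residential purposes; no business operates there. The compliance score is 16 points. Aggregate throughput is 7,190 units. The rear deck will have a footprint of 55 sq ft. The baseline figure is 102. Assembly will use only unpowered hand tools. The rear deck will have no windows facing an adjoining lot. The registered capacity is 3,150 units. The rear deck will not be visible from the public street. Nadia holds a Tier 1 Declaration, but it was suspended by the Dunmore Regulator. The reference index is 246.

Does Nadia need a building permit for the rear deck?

Exception (a) fails — there is no Tier 1 Declaration in force.
Exception (b) does not apply: the baseline figure is 102, short of 108.
Exception (c): the setback is at least 3 m on every side; assembly uses only hand tools — every condition holds. However, paragraphs (f)–(k) must be considered: (f) operates against (c): a current Provisional Exemption Letter is held. (g) would limit (f) — a current Annual Notice is held — but (h) sets (g) aside: (h) operates against (g): the lot is in a historic district. (i) would limit (h) — aggregate throughput is 7,190 units, less than the 7,280 units limit — but (j) sets (i) aside: (j) operates — a current Class E Exemption Letter is held. (k), which would lift (j), is inapplicable — the lot is solely residential. (c) is therefore removed.
Exception (d)'s conditions are all satisfied: the structure will not be visible from the street; no windows face an adjoining lot. But applying paragraphs (l)–(m): (l) is engaged — the compliance score is 16 points, less than the 20 points limit. (m), which would lift (l), does not operate here — assessed value is $104,000, not below $101,000. (d) is therefore removed.
No exception is made out. Nadia falls within the general rule.

Yes — Nadia must obtain a building permit.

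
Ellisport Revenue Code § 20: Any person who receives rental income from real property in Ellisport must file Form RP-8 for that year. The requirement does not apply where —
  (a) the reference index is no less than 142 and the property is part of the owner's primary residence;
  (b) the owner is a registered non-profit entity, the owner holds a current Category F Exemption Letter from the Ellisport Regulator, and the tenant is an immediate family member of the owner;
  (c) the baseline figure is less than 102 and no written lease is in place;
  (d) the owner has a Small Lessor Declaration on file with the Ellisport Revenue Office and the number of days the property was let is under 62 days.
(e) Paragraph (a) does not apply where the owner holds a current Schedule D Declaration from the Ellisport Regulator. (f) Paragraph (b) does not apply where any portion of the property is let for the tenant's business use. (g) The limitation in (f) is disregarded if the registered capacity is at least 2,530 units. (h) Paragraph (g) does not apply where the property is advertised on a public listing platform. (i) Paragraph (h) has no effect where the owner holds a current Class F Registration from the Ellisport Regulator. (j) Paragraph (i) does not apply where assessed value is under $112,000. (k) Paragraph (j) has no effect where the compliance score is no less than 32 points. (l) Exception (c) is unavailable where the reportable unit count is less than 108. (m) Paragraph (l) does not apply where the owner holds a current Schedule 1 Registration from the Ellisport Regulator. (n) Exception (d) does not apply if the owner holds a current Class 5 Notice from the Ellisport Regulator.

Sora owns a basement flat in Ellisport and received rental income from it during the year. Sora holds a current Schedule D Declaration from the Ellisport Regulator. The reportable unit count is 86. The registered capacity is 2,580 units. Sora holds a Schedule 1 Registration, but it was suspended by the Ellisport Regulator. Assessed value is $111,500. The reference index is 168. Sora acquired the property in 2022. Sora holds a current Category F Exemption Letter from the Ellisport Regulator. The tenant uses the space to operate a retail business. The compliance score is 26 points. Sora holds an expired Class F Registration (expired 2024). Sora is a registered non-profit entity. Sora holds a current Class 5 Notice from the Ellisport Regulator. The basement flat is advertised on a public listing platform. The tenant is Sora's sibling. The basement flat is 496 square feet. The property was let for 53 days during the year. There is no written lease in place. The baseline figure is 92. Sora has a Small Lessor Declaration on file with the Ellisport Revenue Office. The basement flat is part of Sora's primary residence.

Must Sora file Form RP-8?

Exception (a): the reference index is 168, meeting the 142 threshold; the basement flat is part of the primary residence — every condition holds. But: (e) is triggered — a current Schedule D Declaration is held. Exception (a) does not apply.
Exception (b): Sora is a registered non-profit; a current Category F Exemption Letter is held; the tenant is an immediate family member — every condition holds. Turning to paragraphs (f)–(k): (f) is engaged — the space is let for business use. (g) is engaged (the registered capacity is 2,580 units, meeting the 2,530 units threshold), but is displaced by (h): (h) operates against (g): the property is publicly advertised. (i) is not engaged (there is no Class F Registration in force), so (h) stands. Exception (b) does not apply.
Exception (c): the baseline figure is 92, less than the 102 limit; there is no written lease — every condition holds. However, paragraphs (l)–(m) must be considered: (l) applies — the reportable unit count is 86, less than the 108 limit. (m) is inapplicable (there is no Schedule 1 Registration in force), so (l) stands. Exception (c) does not apply.
Exception (d) is satisfied on its face — a Small Lessor Declaration is on file; the number of days the property was let is 53 days, under the 62 days limit. Turning to paragraph (n): (n) operates against (d): a current Class 5 Notice is held. So (d) is unavailable.
No exception is made out. Sora falls within the general rule.

Yes — Sora must file Form RP-8.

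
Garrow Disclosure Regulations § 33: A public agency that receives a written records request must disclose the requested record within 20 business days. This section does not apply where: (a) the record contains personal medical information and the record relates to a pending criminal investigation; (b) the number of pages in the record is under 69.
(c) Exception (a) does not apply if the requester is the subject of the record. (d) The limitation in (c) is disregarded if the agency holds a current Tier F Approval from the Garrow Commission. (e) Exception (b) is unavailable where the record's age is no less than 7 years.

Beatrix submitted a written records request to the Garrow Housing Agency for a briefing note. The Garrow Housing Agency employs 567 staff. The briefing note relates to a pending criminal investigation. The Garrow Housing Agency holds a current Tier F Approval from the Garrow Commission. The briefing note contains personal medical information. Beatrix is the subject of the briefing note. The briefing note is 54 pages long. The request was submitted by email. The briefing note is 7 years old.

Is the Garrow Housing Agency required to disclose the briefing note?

No — exception (a) applies; the Garrow Housing Agency is not required to disclose the briefing note.

All of (a)'s requirements are met (the briefing note contains personal medical information; the briefing note relates to a pending investigation). Applying paragraphs (c)–(d): (c) is engaged (Beatrix is the subject of the briefing note), but is set aside by (d): (d) operates against (c): a current Tier F Approval is held. Exception (a) stands.
Exception (b): the number of pages in the record is 54, under the 69 limit — every condition holds. Turning to paragraph (e): (e) operates against (b): the record's age is 7 years, meeting the 7 years threshold. (b) is therefore removed.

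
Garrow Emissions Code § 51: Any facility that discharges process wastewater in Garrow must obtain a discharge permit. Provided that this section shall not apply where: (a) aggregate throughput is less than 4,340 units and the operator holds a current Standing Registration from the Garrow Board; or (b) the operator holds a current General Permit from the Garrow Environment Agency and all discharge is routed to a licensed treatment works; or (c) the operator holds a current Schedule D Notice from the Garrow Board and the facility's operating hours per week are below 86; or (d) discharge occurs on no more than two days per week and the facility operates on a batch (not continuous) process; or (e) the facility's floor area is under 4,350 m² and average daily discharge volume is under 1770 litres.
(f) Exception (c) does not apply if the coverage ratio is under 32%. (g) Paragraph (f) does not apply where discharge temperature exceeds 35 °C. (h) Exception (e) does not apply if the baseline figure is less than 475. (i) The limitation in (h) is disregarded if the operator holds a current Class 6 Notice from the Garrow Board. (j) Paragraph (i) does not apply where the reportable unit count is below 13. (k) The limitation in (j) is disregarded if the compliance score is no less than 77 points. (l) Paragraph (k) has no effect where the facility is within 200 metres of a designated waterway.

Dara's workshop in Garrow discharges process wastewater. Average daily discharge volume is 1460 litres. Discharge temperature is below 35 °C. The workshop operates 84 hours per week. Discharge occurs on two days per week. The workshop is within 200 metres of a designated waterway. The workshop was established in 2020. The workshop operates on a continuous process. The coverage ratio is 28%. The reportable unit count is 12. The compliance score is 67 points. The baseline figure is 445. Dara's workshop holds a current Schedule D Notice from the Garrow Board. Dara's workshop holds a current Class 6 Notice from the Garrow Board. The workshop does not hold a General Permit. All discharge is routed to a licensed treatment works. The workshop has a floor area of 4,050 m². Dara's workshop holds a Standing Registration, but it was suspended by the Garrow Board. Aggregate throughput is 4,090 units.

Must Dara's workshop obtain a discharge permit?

Yes — Dara's workshop must obtain a discharge permit.

Exception (a) fails — there is no Standing Registration in force.
Exception (b) requires that the operator holds a current General Permit from the Garrow Environment Agency; but no General Permit is held, so (b) is unavailable.
Exception (c): a current Schedule D Notice is held; the facility's operating hours per week are 84, below the 86 limit — every condition holds. However, paragraphs (f)–(g) must be considered: (f) operates against (c): the coverage ratio is 28%, under the 32% limit. (g), which would lift (f), is not triggered — discharge temperature is below 35 °C. (c) is therefore removed.
Exception (d) requires that the facility operates on a batch (not continuous) process; but the facility operates on a continuous process, so (d) is unavailable.
Exception (e)'s conditions are all satisfied: the facility's floor area is 4,050 m², under the 4,350 m² limit; average daily discharge volume is 1460 litres, under the 1770 litres limit. However, paragraphs (h)–(l) must be considered: (h) operates against (e): the baseline figure is 445, less than the 475 limit. (i) is engaged (a current Class 6 Notice is held), but is set aside by (j): (j) operates against (i): the reportable unit count is 12, below the 13 limit. (k) is not triggered (the compliance score is 67 points, short of 77 points), so (j) stands. Exception (e) does not apply.
No exception is made out. Dara's workshop falls within the general rule.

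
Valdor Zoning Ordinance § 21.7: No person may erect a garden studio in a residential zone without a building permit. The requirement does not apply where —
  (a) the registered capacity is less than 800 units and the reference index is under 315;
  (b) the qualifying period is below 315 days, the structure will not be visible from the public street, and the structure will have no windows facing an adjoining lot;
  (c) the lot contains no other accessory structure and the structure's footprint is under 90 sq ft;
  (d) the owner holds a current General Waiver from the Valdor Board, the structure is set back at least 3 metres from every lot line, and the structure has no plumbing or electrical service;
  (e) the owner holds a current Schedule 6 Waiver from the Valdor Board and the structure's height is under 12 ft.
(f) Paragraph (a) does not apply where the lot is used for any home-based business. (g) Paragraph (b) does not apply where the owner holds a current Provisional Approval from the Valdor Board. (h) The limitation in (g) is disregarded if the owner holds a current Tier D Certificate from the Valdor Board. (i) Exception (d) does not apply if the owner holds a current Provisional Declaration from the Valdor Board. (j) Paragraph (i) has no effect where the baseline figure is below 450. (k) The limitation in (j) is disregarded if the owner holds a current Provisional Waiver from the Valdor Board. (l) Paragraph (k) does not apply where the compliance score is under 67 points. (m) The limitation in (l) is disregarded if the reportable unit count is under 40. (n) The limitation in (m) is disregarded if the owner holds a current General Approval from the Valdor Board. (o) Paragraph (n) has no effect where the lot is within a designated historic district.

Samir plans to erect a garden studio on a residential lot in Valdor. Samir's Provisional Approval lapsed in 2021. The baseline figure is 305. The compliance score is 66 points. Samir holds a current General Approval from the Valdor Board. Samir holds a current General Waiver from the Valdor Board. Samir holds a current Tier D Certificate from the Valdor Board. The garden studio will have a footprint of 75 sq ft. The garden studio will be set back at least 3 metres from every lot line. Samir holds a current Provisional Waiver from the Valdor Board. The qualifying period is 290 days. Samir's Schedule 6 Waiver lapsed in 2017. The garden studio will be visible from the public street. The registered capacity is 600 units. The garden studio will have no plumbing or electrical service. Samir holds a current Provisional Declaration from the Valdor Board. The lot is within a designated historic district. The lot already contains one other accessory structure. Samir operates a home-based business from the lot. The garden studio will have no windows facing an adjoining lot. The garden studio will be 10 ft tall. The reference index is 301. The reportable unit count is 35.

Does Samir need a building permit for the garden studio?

Yes — Samir must obtain a building permit.

Exception (a)'s conditions are all satisfied: the registered capacity is 600 units, less than the 800 units limit; the reference index is 301, under the 315 limit. But: (f) operates — a home-based business operates on the lot. Exception (a) does not apply.
Exception (b) does not apply: the structure will be visible from the street.
Exception (c) fails — the lot already has another accessory structure.
Exception (d) is satisfied on its face — a current General Waiver is held; the setback is at least 3 m on every side; there is no plumbing or electrical service. But applying paragraphs (i)–(o): (i) applies — a current Provisional Declaration is held. (j) would limit (i) — the baseline figure is 305, below the 450 limit — but (k) sets (j) aside: (k) operates against (j): a current Provisional Waiver is held. (l) would limit (k) — the compliance score is 66 points, under the 67 points limit — but (m) sets (l) aside: (m) operates against (l): the reportable unit count is 35, under the 40 limit. (n) would limit (m) — a current General Approval is held — but (o) sets (n) aside: (o) operates — the lot is in a historic district. Exception (d) does not apply.
Exception (e) does not apply: there is no Schedule 6 Waiver in force.
No exception is made out. Samir falls within the general rule.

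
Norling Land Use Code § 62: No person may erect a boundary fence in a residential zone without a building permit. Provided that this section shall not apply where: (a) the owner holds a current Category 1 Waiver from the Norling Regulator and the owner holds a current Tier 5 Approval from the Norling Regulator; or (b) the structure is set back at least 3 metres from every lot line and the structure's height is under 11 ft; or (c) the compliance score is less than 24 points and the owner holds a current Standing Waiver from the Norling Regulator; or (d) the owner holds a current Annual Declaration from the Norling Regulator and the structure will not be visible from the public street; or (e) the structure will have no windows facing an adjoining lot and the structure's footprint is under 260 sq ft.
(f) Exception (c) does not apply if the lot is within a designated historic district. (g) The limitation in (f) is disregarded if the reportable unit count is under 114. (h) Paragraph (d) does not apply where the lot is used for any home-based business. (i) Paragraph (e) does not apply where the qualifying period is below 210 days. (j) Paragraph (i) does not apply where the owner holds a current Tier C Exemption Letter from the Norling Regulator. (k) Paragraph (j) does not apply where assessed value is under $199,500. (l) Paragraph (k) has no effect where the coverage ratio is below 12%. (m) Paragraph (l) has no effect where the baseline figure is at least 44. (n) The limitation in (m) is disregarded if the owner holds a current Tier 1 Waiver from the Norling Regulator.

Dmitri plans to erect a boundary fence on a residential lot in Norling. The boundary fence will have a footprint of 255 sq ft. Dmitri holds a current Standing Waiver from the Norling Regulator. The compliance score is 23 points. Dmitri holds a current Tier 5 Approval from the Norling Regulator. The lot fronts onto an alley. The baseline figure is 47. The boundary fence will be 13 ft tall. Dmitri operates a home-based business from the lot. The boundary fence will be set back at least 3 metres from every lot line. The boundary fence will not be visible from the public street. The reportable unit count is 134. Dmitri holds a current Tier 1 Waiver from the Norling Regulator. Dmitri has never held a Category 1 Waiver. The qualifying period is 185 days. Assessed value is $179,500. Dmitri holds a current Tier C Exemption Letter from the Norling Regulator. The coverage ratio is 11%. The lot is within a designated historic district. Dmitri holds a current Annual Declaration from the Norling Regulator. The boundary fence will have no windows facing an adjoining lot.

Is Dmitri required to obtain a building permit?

No — exception (e) applies; Dmitri does not need a building permit.

Exception (a) requires that the owner holds a current Category 1 Waiver from the Norling Regulator; but no current Category 1 Waiver is held, so (a) is unavailable.
Exception (b) fails — the structure's height is 13 ft, not under 11 ft.
Exception (c) is satisfied on its face — the compliance score is 23 points, less than the 24 points limit; a current Standing Waiver is held. But applying paragraphs (f)–(g): (f) operates against (c): the lot is in a historic district. (g), which would lift (f), does not operate here — the reportable unit count is 134, not under 114. (c) is therefore removed.
All of (d)'s requirements are met (a current Annual Declaration is held; the structure will not be visible from the street). Turning to paragraph (h): (h) operates against (d): a home-based business operates on the lot. So (d) is unavailable.
Exception (e)'s conditions are all satisfied: no windows face an adjoining lot; the structure's footprint is 255 sq ft, under the 260 sq ft limit. Considering the limiting provisions: (i) would limit (e) — the qualifying period is 185 days, below the 210 days limit — but (j) sets (i) aside: (j) operates — a current Tier C Exemption Letter is held. (k) would limit (j) — assessed value is $179,500, under the $199,500 limit — but (l) sets (k) aside: (l) operates against (k): the coverage ratio is 11%, below the 12% limit. (m) would limit (l) — the baseline figure is 47, meeting the 44 threshold — but (n) sets (m) aside: (n) applies — a current Tier 1 Waiver is held. So (e) applies.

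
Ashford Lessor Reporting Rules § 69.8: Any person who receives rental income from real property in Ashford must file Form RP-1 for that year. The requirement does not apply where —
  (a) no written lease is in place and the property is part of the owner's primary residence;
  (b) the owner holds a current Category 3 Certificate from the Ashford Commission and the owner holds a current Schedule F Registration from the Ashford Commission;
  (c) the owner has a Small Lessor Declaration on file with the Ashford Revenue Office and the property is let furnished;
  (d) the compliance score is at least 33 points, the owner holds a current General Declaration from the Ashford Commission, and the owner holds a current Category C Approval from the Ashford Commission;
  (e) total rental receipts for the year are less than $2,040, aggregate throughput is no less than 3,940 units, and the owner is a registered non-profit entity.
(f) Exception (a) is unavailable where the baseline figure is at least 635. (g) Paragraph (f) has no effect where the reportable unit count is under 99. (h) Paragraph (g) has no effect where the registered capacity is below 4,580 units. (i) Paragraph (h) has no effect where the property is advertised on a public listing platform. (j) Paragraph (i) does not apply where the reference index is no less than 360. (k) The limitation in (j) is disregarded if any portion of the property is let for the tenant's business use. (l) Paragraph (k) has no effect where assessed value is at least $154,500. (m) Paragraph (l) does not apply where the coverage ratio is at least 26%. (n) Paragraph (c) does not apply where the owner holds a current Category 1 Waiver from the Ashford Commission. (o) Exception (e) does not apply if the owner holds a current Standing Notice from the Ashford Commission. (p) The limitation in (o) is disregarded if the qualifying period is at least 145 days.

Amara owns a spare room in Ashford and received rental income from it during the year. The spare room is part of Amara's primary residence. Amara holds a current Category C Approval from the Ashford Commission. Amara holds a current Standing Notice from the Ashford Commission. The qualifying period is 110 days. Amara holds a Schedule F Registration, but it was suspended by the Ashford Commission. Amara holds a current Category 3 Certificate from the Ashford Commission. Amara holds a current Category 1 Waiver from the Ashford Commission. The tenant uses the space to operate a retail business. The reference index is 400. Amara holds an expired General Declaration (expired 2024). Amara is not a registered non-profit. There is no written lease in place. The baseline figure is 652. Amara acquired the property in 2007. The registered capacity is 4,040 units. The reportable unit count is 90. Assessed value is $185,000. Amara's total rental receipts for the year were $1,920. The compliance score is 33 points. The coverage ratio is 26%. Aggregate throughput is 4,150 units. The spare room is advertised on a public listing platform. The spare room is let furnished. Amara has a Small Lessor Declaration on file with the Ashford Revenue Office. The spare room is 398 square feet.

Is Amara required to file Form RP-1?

No — exception (a) applies; Amara is not required to file Form RP-1.

Exception (a)'s conditions are all satisfied: there is no written lease; the spare room is part of the primary residence. Considering the limiting provisions: (f) is triggered (the baseline figure is 652, meeting the 635 threshold), but yields to (g): (g) operates — the reportable unit count is 90, under the 99 limit. (h) would limit (g) — the registered capacity is 4,040 units, below the 4,580 units limit — but (i) sets (h) aside: (i) is triggered — the property is publicly advertised. (j) is engaged (the reference index is 400, meeting the 360 threshold), but is set aside by (k): (k) operates against (j): the space is let for business use. (l) would limit (k) — assessed value is $185,000, meeting the $154,500 threshold — but (m) sets (l) aside: (m) is engaged — the coverage ratio is 26%, meeting the 26% threshold. So (a) applies.
Exception (b) fails — the Schedule F Registration is not current.
Exception (c)'s conditions are all satisfied: a Small Lessor Declaration is on file; the property is let furnished. But: (n) operates against (c): a current Category 1 Waiver is held. Exception (c) does not apply.
Exception (d) does not apply: no current General Declaration is held.
Exception (e) fails — Amara is not a registered non-profit.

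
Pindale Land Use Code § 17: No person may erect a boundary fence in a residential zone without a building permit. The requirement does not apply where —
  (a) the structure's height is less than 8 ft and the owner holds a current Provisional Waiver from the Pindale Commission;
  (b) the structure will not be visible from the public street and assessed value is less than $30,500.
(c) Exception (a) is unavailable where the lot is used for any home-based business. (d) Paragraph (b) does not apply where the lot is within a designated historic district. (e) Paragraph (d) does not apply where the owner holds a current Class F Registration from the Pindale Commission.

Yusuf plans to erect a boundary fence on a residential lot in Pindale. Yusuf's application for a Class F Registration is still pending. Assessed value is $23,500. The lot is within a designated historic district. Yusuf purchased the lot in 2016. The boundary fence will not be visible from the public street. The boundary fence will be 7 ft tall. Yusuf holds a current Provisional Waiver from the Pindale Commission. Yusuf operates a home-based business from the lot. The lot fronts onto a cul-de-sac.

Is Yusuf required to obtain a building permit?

All of (a)'s requirements are met (the structure's height is 7 ft, less than the 8 ft limit; a current Provisional Waiver is held). Turning to paragraph (c): (c) applies — a home-based business operates on the lot. Exception (a) does not apply.
Exception (b)'s conditions are all satisfied: the structure will not be visible from the street; assessed value is $23,500, less than the $30,500 limit. But: (d) operates against (b): the lot is in a historic district. (e) is inapplicable (there is no Class F Registration in force), so (d) stands. Exception (b) does not apply.
No exception is made out. Yusuf falls within the general rule.

Yes — Yusuf must obtain a building permit.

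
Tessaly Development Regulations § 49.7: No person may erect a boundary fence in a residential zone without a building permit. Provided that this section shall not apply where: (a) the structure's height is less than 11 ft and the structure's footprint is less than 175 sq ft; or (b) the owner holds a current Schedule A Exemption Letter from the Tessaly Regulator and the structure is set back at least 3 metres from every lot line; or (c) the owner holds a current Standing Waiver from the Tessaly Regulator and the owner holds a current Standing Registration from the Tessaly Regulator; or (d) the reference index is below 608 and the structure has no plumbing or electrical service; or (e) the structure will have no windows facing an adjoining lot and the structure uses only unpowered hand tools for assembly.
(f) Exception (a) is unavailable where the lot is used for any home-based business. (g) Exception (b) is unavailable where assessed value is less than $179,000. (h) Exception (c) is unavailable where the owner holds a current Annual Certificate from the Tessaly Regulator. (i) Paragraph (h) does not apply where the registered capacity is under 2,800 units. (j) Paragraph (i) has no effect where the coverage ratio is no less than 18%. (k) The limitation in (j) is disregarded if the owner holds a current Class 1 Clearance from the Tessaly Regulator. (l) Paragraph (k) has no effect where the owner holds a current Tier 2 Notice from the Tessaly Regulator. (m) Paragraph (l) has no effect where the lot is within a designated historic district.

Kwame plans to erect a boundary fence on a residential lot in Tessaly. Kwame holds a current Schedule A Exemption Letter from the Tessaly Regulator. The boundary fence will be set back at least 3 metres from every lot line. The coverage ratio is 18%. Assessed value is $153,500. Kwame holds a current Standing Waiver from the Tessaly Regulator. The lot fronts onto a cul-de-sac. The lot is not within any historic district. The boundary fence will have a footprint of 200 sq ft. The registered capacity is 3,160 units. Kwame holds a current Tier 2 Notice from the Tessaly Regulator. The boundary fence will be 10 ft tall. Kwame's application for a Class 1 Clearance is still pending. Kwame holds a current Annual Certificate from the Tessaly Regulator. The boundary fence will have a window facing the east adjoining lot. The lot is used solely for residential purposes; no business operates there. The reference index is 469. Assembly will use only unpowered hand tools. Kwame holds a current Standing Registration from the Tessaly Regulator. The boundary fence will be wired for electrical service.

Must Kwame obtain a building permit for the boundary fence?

Exception (a) requires that the structure's footprint is less than 175 sq ft; but the structure's footprint is 200 sq ft, not less than 175 sq ft, so (a) is unavailable.
Exception (b)'s conditions are all satisfied: a current Schedule A Exemption Letter is held; the setback is at least 3 m on every side. But: (g) operates against (b): assessed value is $153,500, less than the $179,000 limit. So (b) is unavailable.
Exception (c)'s conditions are all satisfied: a current Standing Waiver is held; a current Standing Registration is held. Turning to paragraphs (h)–(m): (h) operates — a current Annual Certificate is held. (i), which would lift (h), is inapplicable — the registered capacity is 3,160 units, not under 2,800 units. Exception (c) does not apply.
Exception (d) requires that the structure has no plumbing or electrical service; but electrical service is planned, so (d) is unavailable.
Exception (e) does not apply: a window faces an adjoining lot.
No exception applies. The general rule governs.

Yes — Kwame must obtain a building permit.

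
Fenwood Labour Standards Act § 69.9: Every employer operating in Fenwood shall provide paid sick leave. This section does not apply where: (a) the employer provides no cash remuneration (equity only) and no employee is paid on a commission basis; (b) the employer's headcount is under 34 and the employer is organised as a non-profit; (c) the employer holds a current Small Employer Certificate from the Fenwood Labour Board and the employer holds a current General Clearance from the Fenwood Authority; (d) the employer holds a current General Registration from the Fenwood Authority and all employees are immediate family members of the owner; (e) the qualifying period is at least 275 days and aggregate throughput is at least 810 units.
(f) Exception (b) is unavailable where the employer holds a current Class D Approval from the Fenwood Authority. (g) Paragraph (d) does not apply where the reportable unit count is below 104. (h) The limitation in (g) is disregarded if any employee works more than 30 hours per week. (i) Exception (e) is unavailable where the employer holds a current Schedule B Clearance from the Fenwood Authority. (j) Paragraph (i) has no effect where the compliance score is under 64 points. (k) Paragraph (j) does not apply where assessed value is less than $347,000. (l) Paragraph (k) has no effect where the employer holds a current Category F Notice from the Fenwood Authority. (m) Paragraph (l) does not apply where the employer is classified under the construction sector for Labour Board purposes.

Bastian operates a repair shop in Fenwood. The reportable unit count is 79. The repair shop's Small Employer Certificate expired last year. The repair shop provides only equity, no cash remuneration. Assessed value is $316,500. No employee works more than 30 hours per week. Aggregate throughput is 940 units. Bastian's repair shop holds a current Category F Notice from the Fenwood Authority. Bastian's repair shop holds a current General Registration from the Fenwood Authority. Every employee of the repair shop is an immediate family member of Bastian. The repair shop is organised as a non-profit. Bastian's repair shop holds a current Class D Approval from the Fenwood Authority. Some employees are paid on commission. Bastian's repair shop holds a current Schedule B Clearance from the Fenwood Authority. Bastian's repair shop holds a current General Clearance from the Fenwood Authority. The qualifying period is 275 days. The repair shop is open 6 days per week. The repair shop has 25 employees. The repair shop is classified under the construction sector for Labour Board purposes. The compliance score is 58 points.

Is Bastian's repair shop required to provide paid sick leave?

Exception (a) requires that no employee is paid on a commission basis; but some employees are paid on commission, so (a) is unavailable.
All of (b)'s requirements are met (the employer's headcount is 25, under the 34 limit; the employer is a non-profit). Turning to paragraph (f): (f) operates against (b): a current Class D Approval is held. (b) is therefore removed.
Exception (c) does not apply: the Small Employer Certificate has expired.
Exception (d)'s conditions are all satisfied: a current General Registration is held; every employee is an immediate family member. Turning to paragraphs (g)–(h): (g) operates against (d): the reportable unit count is 79, below the 104 limit. (h) does not operate here (no employee exceeds 30 hours/week), so (g) stands. So (d) is unavailable.
Exception (e): the qualifying period is 275 days, meeting the 275 days threshold; aggregate throughput is 940 units, meeting the 810 units threshold — every condition holds. But applying paragraphs (i)–(m): (i) operates — a current Schedule B Clearance is held. (j) applies (the compliance score is 58 points, under the 64 points limit), but is displaced by (k): (k) operates against (j): assessed value is $316,500, less than the $347,000 limit. (l) would limit (k) — a current Category F Notice is held — but (m) sets (l) aside: (m) operates against (l): the repair shop is classified under the construction sector. Exception (e) does not apply.
None of the exceptions is available; § 69.9 applies in full.

Yes — Bastian's repair shop must provide paid sick leave.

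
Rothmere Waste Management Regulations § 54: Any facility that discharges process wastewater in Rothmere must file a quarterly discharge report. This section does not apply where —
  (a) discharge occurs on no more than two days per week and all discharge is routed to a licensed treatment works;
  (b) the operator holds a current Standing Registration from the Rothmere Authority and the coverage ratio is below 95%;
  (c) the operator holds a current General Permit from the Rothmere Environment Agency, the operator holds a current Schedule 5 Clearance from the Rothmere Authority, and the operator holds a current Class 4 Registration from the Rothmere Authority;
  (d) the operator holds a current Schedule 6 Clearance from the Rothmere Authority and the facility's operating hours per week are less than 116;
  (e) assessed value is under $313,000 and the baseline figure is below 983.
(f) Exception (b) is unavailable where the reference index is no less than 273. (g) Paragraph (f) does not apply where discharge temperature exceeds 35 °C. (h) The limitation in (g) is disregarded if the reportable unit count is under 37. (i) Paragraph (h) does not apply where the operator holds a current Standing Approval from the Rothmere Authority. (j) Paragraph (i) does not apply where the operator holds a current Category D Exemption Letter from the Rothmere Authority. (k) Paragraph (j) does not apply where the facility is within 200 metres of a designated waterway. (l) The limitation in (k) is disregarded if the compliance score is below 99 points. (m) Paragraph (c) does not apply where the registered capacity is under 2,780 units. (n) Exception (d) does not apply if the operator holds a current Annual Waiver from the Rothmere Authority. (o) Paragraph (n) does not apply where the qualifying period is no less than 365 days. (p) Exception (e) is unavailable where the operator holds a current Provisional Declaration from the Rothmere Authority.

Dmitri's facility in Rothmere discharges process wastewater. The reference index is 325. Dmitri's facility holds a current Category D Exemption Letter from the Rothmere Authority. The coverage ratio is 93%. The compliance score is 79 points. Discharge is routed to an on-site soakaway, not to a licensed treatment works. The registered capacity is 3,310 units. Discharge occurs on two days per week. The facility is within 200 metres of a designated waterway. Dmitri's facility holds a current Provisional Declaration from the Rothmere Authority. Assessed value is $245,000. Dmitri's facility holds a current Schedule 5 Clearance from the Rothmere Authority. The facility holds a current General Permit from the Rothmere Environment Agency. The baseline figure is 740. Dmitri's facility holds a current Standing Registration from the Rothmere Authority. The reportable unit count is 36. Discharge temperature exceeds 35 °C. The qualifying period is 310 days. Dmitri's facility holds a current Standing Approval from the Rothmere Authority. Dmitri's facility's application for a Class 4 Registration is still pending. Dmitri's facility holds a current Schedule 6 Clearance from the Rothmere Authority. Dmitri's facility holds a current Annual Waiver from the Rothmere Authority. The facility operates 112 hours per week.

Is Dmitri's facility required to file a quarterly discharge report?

Yes — Dmitri's facility must file a quarterly discharge report.

Exception (a) requires that all discharge is routed to a licensed treatment works; but discharge is not routed to a licensed treatment works, so (a) is unavailable.
Exception (b)'s conditions are all satisfied: a current Standing Registration is held; the coverage ratio is 93%, below the 95% limit. But applying paragraphs (f)–(l): (f) operates against (b): the reference index is 325, meeting the 273 threshold. (g) is triggered (discharge temperature exceeds 35 °C), but is itself disapplied by (h): (h) operates against (g): the reportable unit count is 36, under the 37 limit. (i) would limit (h) — a current Standing Approval is held — but (j) sets (i) aside: (j) is engaged — a current Category D Exemption Letter is held. (k) would limit (j) — the facility is within 200 m of a designated waterway — but (l) sets (k) aside: (l) operates against (k): the compliance score is 79 points, below the 99 points limit. (b) is therefore removed.
Exception (c) does not apply: no current Class 4 Registration is held.
All of (d)'s requirements are met (a current Schedule 6 Clearance is held; the facility's operating hours per week are 112, less than the 116 limit). However, paragraphs (n)–(o) must be considered: (n) operates against (d): a current Annual Waiver is held. (o) does not operate here (the qualifying period is 310 days, short of 365 days), so (n) stands. (d) is therefore removed.
Exception (e)'s conditions are all satisfied: assessed value is $245,000, under the $313,000 limit; the baseline figure is 740, below the 983 limit. However, paragraph (p) must be considered: (p) operates against (e): a current Provisional Declaration is held. So (e) is unavailable.
No exception displaces § 54.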